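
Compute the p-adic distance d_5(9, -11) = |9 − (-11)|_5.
d_5(9, -11) = 1/5

Step 1 — x − y = 9 − (-11) = 20. Step 2 — v_5(20) = 1 (factor: 20 = (5^1 · 4); the sign does not affect v_p). Step 3 — |x − y|_5 = 5^{-1} = 1/5.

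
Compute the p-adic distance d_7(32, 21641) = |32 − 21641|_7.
d_7(32, 21641) = 1/2401

Step 1 — x − y = 32 − 21641 = -21609. Step 2 — v_7(-21609) = 4 (factor: -21609 = −(7^4 · 9); the sign does not affect v_p). Step 3 — |x − y|_7 = 7^{-4} = 1/2401.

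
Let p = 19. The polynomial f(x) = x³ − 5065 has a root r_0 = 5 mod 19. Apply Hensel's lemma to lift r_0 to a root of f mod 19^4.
r_3 = 27194 (mod 130321)

Hensel: r_{i+1} = r_i − f(r_i)/f′(r_i) mod 19^{i+2}, where f′(x) = 3x². Iterate:
  r_0 = 5 (mod 19)
  r_1 = 119 (mod 361)
  r_2 = 6617 (mod 6859)
  r_3 = 27194 (mod 130321)
Final: r = 27194 with f(r) ≡ 0 mod 19^4.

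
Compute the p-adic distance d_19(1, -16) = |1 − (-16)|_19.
d_19(1, -16) = 1

Step 1 — x − y = 1 − (-16) = 17. Step 2 — v_19(17) = 0 (factor: 17 = (19^0 · 17); the sign does not affect v_p). Step 3 — |x − y|_19 = 19^{0} = 1.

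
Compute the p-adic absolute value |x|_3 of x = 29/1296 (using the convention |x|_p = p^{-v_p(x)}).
|29/1296|_3 = 81

Step 1 — compute v_3(x) by factoring powers of 3 out of the numerator and denominator: v_3(29/1296) = -4. Step 2 — apply |x|_p = p^{-v_p(x)} = 3^{4} = 81.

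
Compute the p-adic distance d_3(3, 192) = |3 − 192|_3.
d_3(3, 192) = 1/27

Step 1 — x − y = 3 − 192 = -189. Step 2 — v_3(-189) = 3 (factor: -189 = −(3^3 · 7); the sign does not affect v_p). Step 3 — |x − y|_3 = 3^{-3} = 1/27.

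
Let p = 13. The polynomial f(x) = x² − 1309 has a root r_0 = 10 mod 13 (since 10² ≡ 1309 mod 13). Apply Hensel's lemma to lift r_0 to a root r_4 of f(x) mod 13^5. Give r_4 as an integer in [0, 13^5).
r_4 = 304769 (mod 371293)

Hensel's recurrence: r_{i+1} = r_i − f(r_i)·(f′(r_i))^{-1} mod 13^{i+2}, with f′(x) = 2x. Iterate:
  r_0 = 10 (mod 13)
  r_1 = 62 (mod 169)
  r_2 = 1583 (mod 2197)
  r_3 = 19159 (mod 28561)
  r_4 = 304769 (mod 371293)
Final: r_4 = 304769, and one checks f(r_4) ≡ 0 mod 13^5.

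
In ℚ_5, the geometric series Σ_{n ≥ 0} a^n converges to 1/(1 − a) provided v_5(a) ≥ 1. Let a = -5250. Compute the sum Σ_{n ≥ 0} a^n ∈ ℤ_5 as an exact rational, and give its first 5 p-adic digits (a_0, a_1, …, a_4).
Σ a^n = 1/(1 − a) = 1/5251;  first 5 digits = (1, 0, 0, 3, 1)

v_5(a) = 3 ≥ 1, so the series converges in ℤ_5 to 1/(1 − a) = 1/(1 − (-5250)) = 1/5251. Expand this rational in ℤ_5: compute digits iteratively via d_i = x_i mod 5, x_{i+1} = (x_i − d_i)/5. The first 5 digits are (1, 0, 0, 3, 1).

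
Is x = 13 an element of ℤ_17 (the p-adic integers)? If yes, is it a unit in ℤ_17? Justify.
x ∈ ℤ_17^× (unit); v_17(x) = 0

ℤ_17 = {x ∈ ℚ_17 : v_17(x) ≥ 0} and ℤ_17^× = {x ∈ ℤ_17 : v_17(x) = 0}. Here v_17(13) = v_17(num) − v_17(den) = 0; compare against these criteria.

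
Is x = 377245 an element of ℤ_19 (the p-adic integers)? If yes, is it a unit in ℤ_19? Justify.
x ∈ ℤ_19 but not a unit; v_19(x) = 3 > 0

ℤ_19 = {x ∈ ℚ_19 : v_19(x) ≥ 0} and ℤ_19^× = {x ∈ ℤ_19 : v_19(x) = 0}. Here v_19(377245) = v_19(num) − v_19(den) = 3; compare against these criteria.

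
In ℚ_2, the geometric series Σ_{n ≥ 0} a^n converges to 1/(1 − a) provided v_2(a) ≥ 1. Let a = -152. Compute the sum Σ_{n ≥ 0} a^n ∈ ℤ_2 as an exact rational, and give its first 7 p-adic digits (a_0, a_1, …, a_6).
Σ a^n = 1/(1 − a) = 1/153;  first 7 digits = (1, 0, 0, 1, 0, 1, 0)

v_2(a) = 3 ≥ 1, so the series converges in ℤ_2 to 1/(1 − a) = 1/(1 − (-152)) = 1/153. Expand this rational in ℤ_2: compute digits iteratively via d_i = x_i mod 2, x_{i+1} = (x_i − d_i)/2. The first 7 digits are (1, 0, 0, 1, 0, 1, 0).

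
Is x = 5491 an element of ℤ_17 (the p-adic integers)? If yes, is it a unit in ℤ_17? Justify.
x ∈ ℤ_17 but not a unit; v_17(x) = 2 > 0

ℤ_17 = {x ∈ ℚ_17 : v_17(x) ≥ 0} and ℤ_17^× = {x ∈ ℤ_17 : v_17(x) = 0}. Here v_17(5491) = v_17(num) − v_17(den) = 2; compare against these criteria.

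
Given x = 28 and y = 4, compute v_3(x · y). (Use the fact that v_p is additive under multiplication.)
v_3(112) = 0

v_p(x) = 0 (factor: 28 = 3^0 · 28); v_p(y) = 0 (factor: 4 = 3^0 · 4). Additivity: v_p(xy) = v_p(x) + v_p(y) = 0 + 0 = 0. (Direct check: xy = 112 = 3^0 · (112).)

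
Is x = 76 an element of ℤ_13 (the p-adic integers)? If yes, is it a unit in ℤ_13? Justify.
x ∈ ℤ_13^× (unit); v_13(x) = 0

ℤ_13 = {x ∈ ℚ_13 : v_13(x) ≥ 0} and ℤ_13^× = {x ∈ ℤ_13 : v_13(x) = 0}. Here v_13(76) = v_13(num) − v_13(den) = 0; compare against these criteria.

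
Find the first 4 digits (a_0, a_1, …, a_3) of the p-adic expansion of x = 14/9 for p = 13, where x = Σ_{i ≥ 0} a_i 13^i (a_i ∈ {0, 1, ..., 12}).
(a_0, …, a_3) = (3, 10, 5, 1)

v_13(14/9) = 0 (numerator and denominator both coprime to 13), so x ∈ ℤ_13^×. Compute digits iteratively via a_i = x_i mod 13, x_{i+1} = (x_i − a_i)/13, with x_0 = x:
  x_0 = 14/9;  a_0 = 3;  x_1 = (x_0 − 3)/13 = -1/9
  x_1 = -1/9;  a_1 = 10;  x_2 = (x_1 − 10)/13 = -7/9
  x_2 = -7/9;  a_2 = 5;  x_3 = (x_2 − 5)/13 = -4/9
  x_3 = -4/9;  a_3 = 1;  x_4 = (x_3 − 1)/13 = -1/9
Digits: (3, 10, 5, 1).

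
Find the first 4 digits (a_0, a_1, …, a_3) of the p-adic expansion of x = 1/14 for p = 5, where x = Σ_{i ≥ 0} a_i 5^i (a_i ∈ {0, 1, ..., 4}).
(a_0, …, a_3) = (4, 1, 0, 1)

v_5(1/14) = 0 (numerator and denominator both coprime to 5), so x ∈ ℤ_5^×. Compute digits iteratively via a_i = x_i mod 5, x_{i+1} = (x_i − a_i)/5, with x_0 = x:
  x_0 = 1/14;  a_0 = 4;  x_1 = (x_0 − 4)/5 = -11/14
  x_1 = -11/14;  a_1 = 1;  x_2 = (x_1 − 1)/5 = -5/14
  x_2 = -5/14;  a_2 = 0;  x_3 = (x_2 − 0)/5 = -1/14
  x_3 = -1/14;  a_3 = 1;  x_4 = (x_3 − 1)/5 = -3/14
Digits: (4, 1, 0, 1).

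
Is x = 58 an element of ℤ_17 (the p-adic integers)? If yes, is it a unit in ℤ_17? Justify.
x ∈ ℤ_17^× (unit); v_17(x) = 0

ℤ_17 = {x ∈ ℚ_17 : v_17(x) ≥ 0} and ℤ_17^× = {x ∈ ℤ_17 : v_17(x) = 0}. Here v_17(58) = v_17(num) − v_17(den) = 0; compare against these criteria.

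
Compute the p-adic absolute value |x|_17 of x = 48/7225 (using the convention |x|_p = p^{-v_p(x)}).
|48/7225|_17 = 289

Step 1 — compute v_17(x) by factoring powers of 17 out of the numerator and denominator: v_17(48/7225) = -2. Step 2 — apply |x|_p = p^{-v_p(x)} = 17^{2} = 289.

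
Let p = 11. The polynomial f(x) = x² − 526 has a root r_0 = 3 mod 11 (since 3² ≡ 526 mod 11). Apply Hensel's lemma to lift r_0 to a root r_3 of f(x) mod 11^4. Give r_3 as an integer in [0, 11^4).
r_3 = 7571 (mod 14641)

Hensel's recurrence: r_{i+1} = r_i − f(r_i)·(f′(r_i))^{-1} mod 11^{i+2}, with f′(x) = 2x. Iterate:
  r_0 = 3 (mod 11)
  r_1 = 69 (mod 121)
  r_2 = 916 (mod 1331)
  r_3 = 7571 (mod 14641)
Final: r_3 = 7571, and one checks f(r_3) ≡ 0 mod 11^4.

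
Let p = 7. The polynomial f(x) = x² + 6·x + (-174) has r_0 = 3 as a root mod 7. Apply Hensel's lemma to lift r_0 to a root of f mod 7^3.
r_2 = 101 (mod 343)

Hensel: r_{i+1} = r_i − f(r_i)·(f′(r_i))^{-1} mod 7^{i+2}, f′(x) = 2x + 6. Iterate:
  r_0 = 3 (mod 7)
  r_1 = 3 (mod 49)
  r_2 = 101 (mod 343)
Final: r = 101 satisfies f(r) ≡ 0 mod 7^3.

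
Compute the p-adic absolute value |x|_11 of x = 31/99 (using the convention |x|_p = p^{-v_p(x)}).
|31/99|_11 = 11

Step 1 — compute v_11(x) by factoring powers of 11 out of the numerator and denominator: v_11(31/99) = -1. Step 2 — apply |x|_p = p^{-v_p(x)} = 11^{1} = 11.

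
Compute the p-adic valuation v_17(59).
v_17(59) = 0

v_17(n) is the largest exponent k such that 17^k divides n. Factor out: 59 = 17^0 · 59. (Sign doesn't affect v_p.) So v_17(59) = 0.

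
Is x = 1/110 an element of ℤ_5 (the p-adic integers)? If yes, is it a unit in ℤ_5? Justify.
x ∉ ℤ_5 (v_5(x) = -1 < 0)

ℤ_5 = {x ∈ ℚ_5 : v_5(x) ≥ 0} and ℤ_5^× = {x ∈ ℤ_5 : v_5(x) = 0}. Here v_5(1/110) = v_5(num) − v_5(den) = -1; compare against these criteria.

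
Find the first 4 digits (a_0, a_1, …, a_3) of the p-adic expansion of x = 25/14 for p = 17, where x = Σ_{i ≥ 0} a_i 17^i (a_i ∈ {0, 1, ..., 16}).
(a_0, …, a_3) = (3, 6, 13, 15)

v_17(25/14) = 0 (numerator and denominator both coprime to 17), so x ∈ ℤ_17^×. Compute digits iteratively via a_i = x_i mod 17, x_{i+1} = (x_i − a_i)/17, with x_0 = x:
  x_0 = 25/14;  a_0 = 3;  x_1 = (x_0 − 3)/17 = -1/14
  x_1 = -1/14;  a_1 = 6;  x_2 = (x_1 − 6)/17 = -5/14
  x_2 = -5/14;  a_2 = 13;  x_3 = (x_2 − 13)/17 = -11/14
  x_3 = -11/14;  a_3 = 15;  x_4 = (x_3 − 15)/17 = -13/14
Digits: (3, 6, 13, 15).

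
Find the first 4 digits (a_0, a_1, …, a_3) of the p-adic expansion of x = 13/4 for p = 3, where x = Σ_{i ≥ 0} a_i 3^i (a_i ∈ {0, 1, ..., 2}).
(a_0, …, a_3) = (1, 0, 1, 2)

v_3(13/4) = 0 (numerator and denominator both coprime to 3), so x ∈ ℤ_3^×. Compute digits iteratively via a_i = x_i mod 3, x_{i+1} = (x_i − a_i)/3, with x_0 = x:
  x_0 = 13/4;  a_0 = 1;  x_1 = (x_0 − 1)/3 = 3/4
  x_1 = 3/4;  a_1 = 0;  x_2 = (x_1 − 0)/3 = 1/4
  x_2 = 1/4;  a_2 = 1;  x_3 = (x_2 − 1)/3 = -1/4
  x_3 = -1/4;  a_3 = 2;  x_4 = (x_3 − 2)/3 = -3/4
Digits: (1, 0, 1, 2).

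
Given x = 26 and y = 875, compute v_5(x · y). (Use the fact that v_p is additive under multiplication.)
v_5(22750) = 3

v_p(x) = 0 (factor: 26 = 5^0 · 26); v_p(y) = 3 (factor: 875 = 5^3 · 7). Additivity: v_p(xy) = v_p(x) + v_p(y) = 0 + 3 = 3. (Direct check: xy = 22750 = 5^3 · (182).)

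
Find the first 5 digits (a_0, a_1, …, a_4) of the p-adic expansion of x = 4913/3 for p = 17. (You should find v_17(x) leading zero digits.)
(a_0, …, a_4) = (0, 0, 0, 6, 11)

v_17(4913/3) = 3, so a_0 = ... = a_2 = 0. Factor out: x = 17^3 · u with u = 1/3 a unit in ℤ_17. Expand u iteratively via a_{v+i} = u_i mod 17, u_{i+1} = (u_i − a_{v+i})/17:
  u_0 = 1/3;  a_3 = 6;  u_1 = (u_0 − 6)/17 = -1/3
  u_1 = -1/3;  a_4 = 11;  u_2 = (u_1 − 11)/17 = -2/3
Digits: (0, 0, 0, 6, 11).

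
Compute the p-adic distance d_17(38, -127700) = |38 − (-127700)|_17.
d_17(38, -127700) = 1/4913

Step 1 — x − y = 38 − (-127700) = 127738. Step 2 — v_17(127738) = 3 (factor: 127738 = (17^3 · 26); the sign does not affect v_p). Step 3 — |x − y|_17 = 17^{-3} = 1/4913.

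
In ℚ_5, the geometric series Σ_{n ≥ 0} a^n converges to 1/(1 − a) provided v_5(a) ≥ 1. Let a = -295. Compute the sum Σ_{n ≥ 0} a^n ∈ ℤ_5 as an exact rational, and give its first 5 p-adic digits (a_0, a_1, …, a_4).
Σ a^n = 1/(1 − a) = 1/296;  first 5 digits = (1, 1, 4, 4, 3)

v_5(a) = 1 ≥ 1, so the series converges in ℤ_5 to 1/(1 − a) = 1/(1 − (-295)) = 1/296. Expand this rational in ℤ_5: compute digits iteratively via d_i = x_i mod 5, x_{i+1} = (x_i − d_i)/5. The first 5 digits are (1, 1, 4, 4, 3).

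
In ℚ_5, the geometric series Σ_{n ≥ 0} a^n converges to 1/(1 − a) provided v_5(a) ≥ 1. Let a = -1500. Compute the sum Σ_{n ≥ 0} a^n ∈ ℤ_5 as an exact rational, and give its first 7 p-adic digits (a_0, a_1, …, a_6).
Σ a^n = 1/(1 − a) = 1/1501;  first 7 digits = (1, 0, 0, 3, 2, 4, 3)

v_5(a) = 3 ≥ 1, so the series converges in ℤ_5 to 1/(1 − a) = 1/(1 − (-1500)) = 1/1501. Expand this rational in ℤ_5: compute digits iteratively via d_i = x_i mod 5, x_{i+1} = (x_i − d_i)/5. The first 7 digits are (1, 0, 0, 3, 2, 4, 3).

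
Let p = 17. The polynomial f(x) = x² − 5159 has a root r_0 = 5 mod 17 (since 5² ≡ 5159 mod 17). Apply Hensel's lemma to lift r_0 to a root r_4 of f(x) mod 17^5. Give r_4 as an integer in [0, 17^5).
r_4 = 328938 (mod 1419857)

Hensel's recurrence: r_{i+1} = r_i − f(r_i)·(f′(r_i))^{-1} mod 17^{i+2}, with f′(x) = 2x. Iterate:
  r_0 = 5 (mod 17)
  r_1 = 56 (mod 289)
  r_2 = 4680 (mod 4913)
  r_3 = 78375 (mod 83521)
  r_4 = 328938 (mod 1419857)
Final: r_4 = 328938, and one checks f(r_4) ≡ 0 mod 17^5.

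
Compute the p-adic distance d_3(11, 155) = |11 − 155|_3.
d_3(11, 155) = 1/9

Step 1 — x − y = 11 − 155 = -144. Step 2 — v_3(-144) = 2 (factor: -144 = −(3^2 · 16); the sign does not affect v_p). Step 3 — |x − y|_3 = 3^{-2} = 1/9.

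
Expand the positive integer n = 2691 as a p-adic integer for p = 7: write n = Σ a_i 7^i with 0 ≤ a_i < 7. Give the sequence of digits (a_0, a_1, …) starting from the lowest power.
(a_0, a_1, …) = (3, 6, 5, 0, 1)

Repeated division by 7 gives the digits low-to-high: 2691 = 3 + 6·7^1 + 5·7^2 + 1·7^4. Digit sequence: (3, 6, 5, 0, 1).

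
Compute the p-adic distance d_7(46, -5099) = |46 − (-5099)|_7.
d_7(46, -5099) = 1/343

Step 1 — x − y = 46 − (-5099) = 5145. Step 2 — v_7(5145) = 3 (factor: 5145 = (7^3 · 15); the sign does not affect v_p). Step 3 — |x − y|_7 = 7^{-3} = 1/343.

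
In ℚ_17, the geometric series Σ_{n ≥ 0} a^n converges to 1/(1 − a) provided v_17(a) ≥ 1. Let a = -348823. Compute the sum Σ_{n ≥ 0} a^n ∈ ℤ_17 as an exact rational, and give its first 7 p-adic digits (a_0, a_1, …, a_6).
Σ a^n = 1/(1 − a) = 1/348824;  first 7 digits = (1, 0, 0, 14, 12, 16, 8)

v_17(a) = 3 ≥ 1, so the series converges in ℤ_17 to 1/(1 − a) = 1/(1 − (-348823)) = 1/348824. Expand this rational in ℤ_17: compute digits iteratively via d_i = x_i mod 17, x_{i+1} = (x_i − d_i)/17. The first 7 digits are (1, 0, 0, 14, 12, 16, 8).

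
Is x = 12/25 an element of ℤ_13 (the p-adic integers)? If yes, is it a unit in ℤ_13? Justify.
x ∈ ℤ_13^× (unit); v_13(x) = 0

ℤ_13 = {x ∈ ℚ_13 : v_13(x) ≥ 0} and ℤ_13^× = {x ∈ ℤ_13 : v_13(x) = 0}. Here v_13(12/25) = v_13(num) − v_13(den) = 0; compare against these criteria.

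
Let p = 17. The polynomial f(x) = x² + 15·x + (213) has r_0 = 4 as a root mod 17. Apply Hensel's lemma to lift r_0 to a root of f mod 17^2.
r_1 = 4 (mod 289)

Hensel: r_{i+1} = r_i − f(r_i)·(f′(r_i))^{-1} mod 17^{i+2}, f′(x) = 2x + 15. Iterate:
  r_0 = 4 (mod 17)
  r_1 = 4 (mod 289)
Final: r = 4 satisfies f(r) ≡ 0 mod 17^2.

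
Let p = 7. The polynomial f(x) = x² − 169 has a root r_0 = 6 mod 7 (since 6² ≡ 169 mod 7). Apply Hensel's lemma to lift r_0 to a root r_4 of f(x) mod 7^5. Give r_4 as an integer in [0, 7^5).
r_4 = 13 (mod 16807)

Hensel's recurrence: r_{i+1} = r_i − f(r_i)·(f′(r_i))^{-1} mod 7^{i+2}, with f′(x) = 2x. Iterate:
  r_0 = 6 (mod 7)
  r_1 = 13 (mod 49)
  r_2 = 13 (mod 343)
  r_3 = 13 (mod 2401)
  r_4 = 13 (mod 16807)
Final: r_4 = 13, and one checks f(r_4) ≡ 0 mod 7^5.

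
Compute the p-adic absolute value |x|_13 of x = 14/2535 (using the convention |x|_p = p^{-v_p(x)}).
|14/2535|_13 = 169

Step 1 — compute v_13(x) by factoring powers of 13 out of the numerator and denominator: v_13(14/2535) = -2. Step 2 — apply |x|_p = p^{-v_p(x)} = 13^{2} = 169.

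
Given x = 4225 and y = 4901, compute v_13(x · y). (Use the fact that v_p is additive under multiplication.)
v_13(20706725) = 4

v_p(x) = 2 (factor: 4225 = 13^2 · 25); v_p(y) = 2 (factor: 4901 = 13^2 · 29). Additivity: v_p(xy) = v_p(x) + v_p(y) = 2 + 2 = 4. (Direct check: xy = 20706725 = 13^4 · (725).)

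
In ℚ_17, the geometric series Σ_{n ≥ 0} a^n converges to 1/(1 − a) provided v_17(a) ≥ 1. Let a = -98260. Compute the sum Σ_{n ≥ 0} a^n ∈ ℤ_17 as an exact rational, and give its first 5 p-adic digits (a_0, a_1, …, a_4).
Σ a^n = 1/(1 − a) = 1/98261;  first 5 digits = (1, 0, 0, 14, 15)

v_17(a) = 3 ≥ 1, so the series converges in ℤ_17 to 1/(1 − a) = 1/(1 − (-98260)) = 1/98261. Expand this rational in ℤ_17: compute digits iteratively via d_i = x_i mod 17, x_{i+1} = (x_i − d_i)/17. The first 5 digits are (1, 0, 0, 14, 15).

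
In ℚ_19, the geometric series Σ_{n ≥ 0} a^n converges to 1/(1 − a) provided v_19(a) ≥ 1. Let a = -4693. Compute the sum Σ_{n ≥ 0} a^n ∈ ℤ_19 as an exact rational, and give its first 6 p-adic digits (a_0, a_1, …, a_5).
Σ a^n = 1/(1 − a) = 1/4694;  first 6 digits = (1, 0, 6, 18, 16, 8)

v_19(a) = 2 ≥ 1, so the series converges in ℤ_19 to 1/(1 − a) = 1/(1 − (-4693)) = 1/4694. Expand this rational in ℤ_19: compute digits iteratively via d_i = x_i mod 19, x_{i+1} = (x_i − d_i)/19. The first 6 digits are (1, 0, 6, 18, 16, 8).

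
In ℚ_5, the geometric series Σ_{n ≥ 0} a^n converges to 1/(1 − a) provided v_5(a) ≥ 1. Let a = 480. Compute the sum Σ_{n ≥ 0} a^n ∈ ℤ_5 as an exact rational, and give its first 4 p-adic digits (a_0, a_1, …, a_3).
Σ a^n = 1/(1 − a) = -1/479;  first 4 digits = (1, 1, 0, 3)

v_5(a) = 1 ≥ 1, so the series converges in ℤ_5 to 1/(1 − a) = 1/(1 − 480) = -1/479. Expand this rational in ℤ_5: compute digits iteratively via d_i = x_i mod 5, x_{i+1} = (x_i − d_i)/5. The first 4 digits are (1, 1, 0, 3).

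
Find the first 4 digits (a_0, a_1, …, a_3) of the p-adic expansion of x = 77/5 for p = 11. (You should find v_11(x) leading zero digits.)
(a_0, …, a_3) = (0, 8, 6, 6)

v_11(77/5) = 1, so a_0 = ... = a_0 = 0. Factor out: x = 11^1 · u with u = 7/5 a unit in ℤ_11. Expand u iteratively via a_{v+i} = u_i mod 11, u_{i+1} = (u_i − a_{v+i})/11:
  u_0 = 7/5;  a_1 = 8;  u_1 = (u_0 − 8)/11 = -3/5
  u_1 = -3/5;  a_2 = 6;  u_2 = (u_1 − 6)/11 = -3/5
  u_2 = -3/5;  a_3 = 6;  u_3 = (u_2 − 6)/11 = -3/5
Digits: (0, 8, 6, 6).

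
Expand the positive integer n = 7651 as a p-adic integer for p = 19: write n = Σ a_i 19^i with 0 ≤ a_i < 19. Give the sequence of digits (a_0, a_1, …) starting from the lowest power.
(a_0, a_1, …) = (13, 3, 2, 1)

Repeated division by 19 gives the digits low-to-high: 7651 = 13 + 3·19^1 + 2·19^2 + 1·19^3. Digit sequence: (13, 3, 2, 1).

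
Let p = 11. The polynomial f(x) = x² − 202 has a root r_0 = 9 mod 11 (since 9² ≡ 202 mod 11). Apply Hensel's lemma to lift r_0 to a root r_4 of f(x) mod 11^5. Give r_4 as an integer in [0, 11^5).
r_4 = 82168 (mod 161051)

Hensel's recurrence: r_{i+1} = r_i − f(r_i)·(f′(r_i))^{-1} mod 11^{i+2}, with f′(x) = 2x. Iterate:
  r_0 = 9 (mod 11)
  r_1 = 9 (mod 121)
  r_2 = 977 (mod 1331)
  r_3 = 8963 (mod 14641)
  r_4 = 82168 (mod 161051)
Final: r_4 = 82168, and one checks f(r_4) ≡ 0 mod 11^5.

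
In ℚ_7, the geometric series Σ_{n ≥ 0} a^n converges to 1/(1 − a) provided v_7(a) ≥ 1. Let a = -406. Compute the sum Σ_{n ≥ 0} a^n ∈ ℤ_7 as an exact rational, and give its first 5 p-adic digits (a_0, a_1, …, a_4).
Σ a^n = 1/(1 − a) = 1/407;  first 5 digits = (1, 5, 2, 2, 1)

v_7(a) = 1 ≥ 1, so the series converges in ℤ_7 to 1/(1 − a) = 1/(1 − (-406)) = 1/407. Expand this rational in ℤ_7: compute digits iteratively via d_i = x_i mod 7, x_{i+1} = (x_i − d_i)/7. The first 5 digits are (1, 5, 2, 2, 1).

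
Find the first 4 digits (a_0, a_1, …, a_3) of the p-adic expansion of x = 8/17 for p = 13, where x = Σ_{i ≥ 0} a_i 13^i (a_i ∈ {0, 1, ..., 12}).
(a_0, …, a_3) = (2, 6, 11, 6)

v_13(8/17) = 0 (numerator and denominator both coprime to 13), so x ∈ ℤ_13^×. Compute digits iteratively via a_i = x_i mod 13, x_{i+1} = (x_i − a_i)/13, with x_0 = x:
  x_0 = 8/17;  a_0 = 2;  x_1 = (x_0 − 2)/13 = -2/17
  x_1 = -2/17;  a_1 = 6;  x_2 = (x_1 − 6)/13 = -8/17
  x_2 = -8/17;  a_2 = 11;  x_3 = (x_2 − 11)/13 = -15/17
  x_3 = -15/17;  a_3 = 6;  x_4 = (x_3 − 6)/13 = -9/17
Digits: (2, 6, 11, 6).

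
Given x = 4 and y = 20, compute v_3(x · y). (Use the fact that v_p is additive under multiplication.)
v_3(80) = 0

v_p(x) = 0 (factor: 4 = 3^0 · 4); v_p(y) = 0 (factor: 20 = 3^0 · 20). Additivity: v_p(xy) = v_p(x) + v_p(y) = 0 + 0 = 0. (Direct check: xy = 80 = 3^0 · (80).)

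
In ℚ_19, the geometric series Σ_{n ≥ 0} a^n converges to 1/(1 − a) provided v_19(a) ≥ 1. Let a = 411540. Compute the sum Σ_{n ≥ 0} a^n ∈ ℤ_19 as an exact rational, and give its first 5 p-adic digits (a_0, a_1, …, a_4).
Σ a^n = 1/(1 − a) = -1/411539;  first 5 digits = (1, 0, 0, 3, 3)

v_19(a) = 3 ≥ 1, so the series converges in ℤ_19 to 1/(1 − a) = 1/(1 − 411540) = -1/411539. Expand this rational in ℤ_19: compute digits iteratively via d_i = x_i mod 19, x_{i+1} = (x_i − d_i)/19. The first 5 digits are (1, 0, 0, 3, 3).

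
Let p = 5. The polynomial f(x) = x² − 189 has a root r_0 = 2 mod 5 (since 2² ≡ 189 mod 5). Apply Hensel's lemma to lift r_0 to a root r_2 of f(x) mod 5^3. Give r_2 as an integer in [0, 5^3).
r_2 = 117 (mod 125)

Hensel's recurrence: r_{i+1} = r_i − f(r_i)·(f′(r_i))^{-1} mod 5^{i+2}, with f′(x) = 2x. Iterate:
  r_0 = 2 (mod 5)
  r_1 = 17 (mod 25)
  r_2 = 117 (mod 125)
Final: r_2 = 117, and one checks f(r_2) ≡ 0 mod 5^3.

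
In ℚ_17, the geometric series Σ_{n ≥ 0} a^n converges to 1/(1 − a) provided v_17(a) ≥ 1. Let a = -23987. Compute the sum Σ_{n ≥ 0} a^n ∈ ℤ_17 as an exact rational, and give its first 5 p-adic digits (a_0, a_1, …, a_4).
Σ a^n = 1/(1 − a) = 1/23988;  first 5 digits = (1, 0, 2, 12, 3)

v_17(a) = 2 ≥ 1, so the series converges in ℤ_17 to 1/(1 − a) = 1/(1 − (-23987)) = 1/23988. Expand this rational in ℤ_17: compute digits iteratively via d_i = x_i mod 17, x_{i+1} = (x_i − d_i)/17. The first 5 digits are (1, 0, 2, 12, 3).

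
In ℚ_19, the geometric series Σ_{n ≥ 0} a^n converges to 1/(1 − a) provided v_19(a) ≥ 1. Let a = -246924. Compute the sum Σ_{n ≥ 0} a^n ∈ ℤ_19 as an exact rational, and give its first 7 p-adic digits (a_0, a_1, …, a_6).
Σ a^n = 1/(1 − a) = 1/246925;  first 7 digits = (1, 0, 0, 2, 17, 18, 3)

v_19(a) = 3 ≥ 1, so the series converges in ℤ_19 to 1/(1 − a) = 1/(1 − (-246924)) = 1/246925. Expand this rational in ℤ_19: compute digits iteratively via d_i = x_i mod 19, x_{i+1} = (x_i − d_i)/19. The first 7 digits are (1, 0, 0, 2, 17, 18, 3).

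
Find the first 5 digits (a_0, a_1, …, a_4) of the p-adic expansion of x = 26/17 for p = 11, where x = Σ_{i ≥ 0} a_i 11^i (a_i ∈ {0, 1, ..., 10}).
(a_0, …, a_4) = (8, 2, 3, 1, 7)

v_11(26/17) = 0 (numerator and denominator both coprime to 11), so x ∈ ℤ_11^×. Compute digits iteratively via a_i = x_i mod 11, x_{i+1} = (x_i − a_i)/11, with x_0 = x:
  x_0 = 26/17;  a_0 = 8;  x_1 = (x_0 − 8)/11 = -10/17
  x_1 = -10/17;  a_1 = 2;  x_2 = (x_1 − 2)/11 = -4/17
  x_2 = -4/17;  a_2 = 3;  x_3 = (x_2 − 3)/11 = -5/17
  x_3 = -5/17;  a_3 = 1;  x_4 = (x_3 − 1)/11 = -2/17
  x_4 = -2/17;  a_4 = 7;  x_5 = (x_4 − 7)/11 = -11/17
Digits: (8, 2, 3, 1, 7).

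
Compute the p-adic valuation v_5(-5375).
v_5(-5375) = 3

v_5(n) is the largest exponent k such that 5^k divides n. Factor out: -5375 = -5^3 · 43. (Sign doesn't affect v_p.) So v_5(-5375) = 3.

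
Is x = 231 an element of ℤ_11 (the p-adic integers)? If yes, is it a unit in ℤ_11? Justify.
x ∈ ℤ_11 but not a unit; v_11(x) = 1 > 0

ℤ_11 = {x ∈ ℚ_11 : v_11(x) ≥ 0} and ℤ_11^× = {x ∈ ℤ_11 : v_11(x) = 0}. Here v_11(231) = v_11(num) − v_11(den) = 1; compare against these criteria.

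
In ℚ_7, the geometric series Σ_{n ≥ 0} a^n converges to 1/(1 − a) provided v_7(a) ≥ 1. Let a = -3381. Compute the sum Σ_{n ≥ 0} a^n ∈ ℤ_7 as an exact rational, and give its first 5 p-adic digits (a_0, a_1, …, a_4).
Σ a^n = 1/(1 − a) = 1/3382;  first 5 digits = (1, 0, 1, 4, 6)

v_7(a) = 2 ≥ 1, so the series converges in ℤ_7 to 1/(1 − a) = 1/(1 − (-3381)) = 1/3382. Expand this rational in ℤ_7: compute digits iteratively via d_i = x_i mod 7, x_{i+1} = (x_i − d_i)/7. The first 5 digits are (1, 0, 1, 4, 6).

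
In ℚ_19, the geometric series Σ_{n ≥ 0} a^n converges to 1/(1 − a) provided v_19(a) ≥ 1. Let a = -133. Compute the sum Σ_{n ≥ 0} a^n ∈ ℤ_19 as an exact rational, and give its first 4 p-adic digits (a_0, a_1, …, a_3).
Σ a^n = 1/(1 − a) = 1/134;  first 4 digits = (1, 12, 10, 1)

v_19(a) = 1 ≥ 1, so the series converges in ℤ_19 to 1/(1 − a) = 1/(1 − (-133)) = 1/134. Expand this rational in ℤ_19: compute digits iteratively via d_i = x_i mod 19, x_{i+1} = (x_i − d_i)/19. The first 4 digits are (1, 12, 10, 1).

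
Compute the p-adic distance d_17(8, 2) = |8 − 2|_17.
d_17(8, 2) = 1

Step 1 — x − y = 8 − 2 = 6. Step 2 — v_17(6) = 0 (factor: 6 = (17^0 · 6); the sign does not affect v_p). Step 3 — |x − y|_17 = 17^{0} = 1.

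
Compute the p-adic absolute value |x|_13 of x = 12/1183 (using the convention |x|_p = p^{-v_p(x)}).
|12/1183|_13 = 169

Step 1 — compute v_13(x) by factoring powers of 13 out of the numerator and denominator: v_13(12/1183) = -2. Step 2 — apply |x|_p = p^{-v_p(x)} = 13^{2} = 169.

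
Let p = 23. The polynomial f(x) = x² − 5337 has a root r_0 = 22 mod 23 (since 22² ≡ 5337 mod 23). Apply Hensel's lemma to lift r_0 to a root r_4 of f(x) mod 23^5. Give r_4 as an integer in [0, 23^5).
r_4 = 5649167 (mod 6436343)

Hensel's recurrence: r_{i+1} = r_i − f(r_i)·(f′(r_i))^{-1} mod 23^{i+2}, with f′(x) = 2x. Iterate:
  r_0 = 22 (mod 23)
  r_1 = 505 (mod 529)
  r_2 = 3679 (mod 12167)
  r_3 = 52347 (mod 279841)
  r_4 = 5649167 (mod 6436343)
Final: r_4 = 5649167, and one checks f(r_4) ≡ 0 mod 23^5.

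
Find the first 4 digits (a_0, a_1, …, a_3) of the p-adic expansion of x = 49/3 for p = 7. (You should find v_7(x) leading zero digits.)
(a_0, …, a_3) = (0, 0, 5, 4)

v_7(49/3) = 2, so a_0 = ... = a_1 = 0. Factor out: x = 7^2 · u with u = 1/3 a unit in ℤ_7. Expand u iteratively via a_{v+i} = u_i mod 7, u_{i+1} = (u_i − a_{v+i})/7:
  u_0 = 1/3;  a_2 = 5;  u_1 = (u_0 − 5)/7 = -2/3
  u_1 = -2/3;  a_3 = 4;  u_2 = (u_1 − 4)/7 = -2/3
Digits: (0, 0, 5, 4).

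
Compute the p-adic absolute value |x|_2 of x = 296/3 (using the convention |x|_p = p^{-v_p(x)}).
|296/3|_2 = 1/8

Step 1 — compute v_2(x) by factoring powers of 2 out of the numerator and denominator: v_2(296/3) = 3. Step 2 — apply |x|_p = p^{-v_p(x)} = 2^{-3} = 1/8.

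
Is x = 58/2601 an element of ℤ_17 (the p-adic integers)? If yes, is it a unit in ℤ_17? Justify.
x ∉ ℤ_17 (v_17(x) = -2 < 0)

ℤ_17 = {x ∈ ℚ_17 : v_17(x) ≥ 0} and ℤ_17^× = {x ∈ ℤ_17 : v_17(x) = 0}. Here v_17(58/2601) = v_17(num) − v_17(den) = -2; compare against these criteria.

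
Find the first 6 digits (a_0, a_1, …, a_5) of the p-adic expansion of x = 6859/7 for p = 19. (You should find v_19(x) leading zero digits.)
(a_0, …, a_5) = (0, 0, 0, 11, 13, 2)

v_19(6859/7) = 3, so a_0 = ... = a_2 = 0. Factor out: x = 19^3 · u with u = 1/7 a unit in ℤ_19. Expand u iteratively via a_{v+i} = u_i mod 19, u_{i+1} = (u_i − a_{v+i})/19:
  u_0 = 1/7;  a_3 = 11;  u_1 = (u_0 − 11)/19 = -4/7
  u_1 = -4/7;  a_4 = 13;  u_2 = (u_1 − 13)/19 = -5/7
  u_2 = -5/7;  a_5 = 2;  u_3 = (u_2 − 2)/19 = -1/7
Digits: (0, 0, 0, 11, 13, 2).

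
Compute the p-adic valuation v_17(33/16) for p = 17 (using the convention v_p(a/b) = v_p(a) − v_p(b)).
v_17(33/16) = 0

Factor powers of 17 from the numerator and denominator of the reduced fraction: 33 = 17^0 · 33 and 16 = 17^0 · 16. Apply v_p(a/b) = v_p(a) − v_p(b): v_17(33/16) = 0 − 0 = 0.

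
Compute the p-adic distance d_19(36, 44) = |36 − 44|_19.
d_19(36, 44) = 1

Step 1 — x − y = 36 − 44 = -8. Step 2 — v_19(-8) = 0 (factor: -8 = −(19^0 · 8); the sign does not affect v_p). Step 3 — |x − y|_19 = 19^{0} = 1.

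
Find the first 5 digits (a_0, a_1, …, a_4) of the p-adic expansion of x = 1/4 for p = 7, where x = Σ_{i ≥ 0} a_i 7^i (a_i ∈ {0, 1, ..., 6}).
(a_0, …, a_4) = (2, 5, 1, 5, 1)

v_7(1/4) = 0 (numerator and denominator both coprime to 7), so x ∈ ℤ_7^×. Compute digits iteratively via a_i = x_i mod 7, x_{i+1} = (x_i − a_i)/7, with x_0 = x:
  x_0 = 1/4;  a_0 = 2;  x_1 = (x_0 − 2)/7 = -1/4
  x_1 = -1/4;  a_1 = 5;  x_2 = (x_1 − 5)/7 = -3/4
  x_2 = -3/4;  a_2 = 1;  x_3 = (x_2 − 1)/7 = -1/4
  x_3 = -1/4;  a_3 = 5;  x_4 = (x_3 − 5)/7 = -3/4
  x_4 = -3/4;  a_4 = 1;  x_5 = (x_4 − 1)/7 = -1/4
Digits: (2, 5, 1, 5, 1).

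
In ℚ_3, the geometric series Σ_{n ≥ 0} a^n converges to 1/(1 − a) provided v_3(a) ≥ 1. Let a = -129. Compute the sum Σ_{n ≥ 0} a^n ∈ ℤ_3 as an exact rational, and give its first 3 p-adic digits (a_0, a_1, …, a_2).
Σ a^n = 1/(1 − a) = 1/130;  first 3 digits = (1, 2, 1)

v_3(a) = 1 ≥ 1, so the series converges in ℤ_3 to 1/(1 − a) = 1/(1 − (-129)) = 1/130. Expand this rational in ℤ_3: compute digits iteratively via d_i = x_i mod 3, x_{i+1} = (x_i − d_i)/3. The first 3 digits are (1, 2, 1).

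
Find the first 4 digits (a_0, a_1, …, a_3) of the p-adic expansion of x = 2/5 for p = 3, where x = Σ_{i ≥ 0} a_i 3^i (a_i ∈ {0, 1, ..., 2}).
(a_0, …, a_3) = (1, 1, 2, 1)

v_3(2/5) = 0 (numerator and denominator both coprime to 3), so x ∈ ℤ_3^×. Compute digits iteratively via a_i = x_i mod 3, x_{i+1} = (x_i − a_i)/3, with x_0 = x:
  x_0 = 2/5;  a_0 = 1;  x_1 = (x_0 − 1)/3 = -1/5
  x_1 = -1/5;  a_1 = 1;  x_2 = (x_1 − 1)/3 = -2/5
  x_2 = -2/5;  a_2 = 2;  x_3 = (x_2 − 2)/3 = -4/5
  x_3 = -4/5;  a_3 = 1;  x_4 = (x_3 − 1)/3 = -3/5
Digits: (1, 1, 2, 1).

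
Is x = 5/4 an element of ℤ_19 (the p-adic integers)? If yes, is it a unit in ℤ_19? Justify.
x ∈ ℤ_19^× (unit); v_19(x) = 0

ℤ_19 = {x ∈ ℚ_19 : v_19(x) ≥ 0} and ℤ_19^× = {x ∈ ℤ_19 : v_19(x) = 0}. Here v_19(5/4) = v_19(num) − v_19(den) = 0; compare against these criteria.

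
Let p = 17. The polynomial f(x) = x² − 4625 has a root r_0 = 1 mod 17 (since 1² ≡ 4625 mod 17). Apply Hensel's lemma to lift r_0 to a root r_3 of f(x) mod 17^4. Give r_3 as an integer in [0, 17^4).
r_3 = 2313 (mod 83521)

Hensel's recurrence: r_{i+1} = r_i − f(r_i)·(f′(r_i))^{-1} mod 17^{i+2}, with f′(x) = 2x. Iterate:
  r_0 = 1 (mod 17)
  r_1 = 1 (mod 289)
  r_2 = 2313 (mod 4913)
  r_3 = 2313 (mod 83521)
Final: r_3 = 2313, and one checks f(r_3) ≡ 0 mod 17^4.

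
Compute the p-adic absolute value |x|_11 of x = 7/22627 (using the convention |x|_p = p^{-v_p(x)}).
|7/22627|_11 = 1331

Step 1 — compute v_11(x) by factoring powers of 11 out of the numerator and denominator: v_11(7/22627) = -3. Step 2 — apply |x|_p = p^{-v_p(x)} = 11^{3} = 1331.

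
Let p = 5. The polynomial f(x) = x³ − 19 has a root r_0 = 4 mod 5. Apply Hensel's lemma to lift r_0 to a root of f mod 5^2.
r_1 = 14 (mod 25)

Hensel: r_{i+1} = r_i − f(r_i)/f′(r_i) mod 5^{i+2}, where f′(x) = 3x². Iterate:
  r_0 = 4 (mod 5)
  r_1 = 14 (mod 25)
Final: r = 14 with f(r) ≡ 0 mod 5^2.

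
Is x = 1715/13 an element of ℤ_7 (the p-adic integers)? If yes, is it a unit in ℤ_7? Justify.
x ∈ ℤ_7 but not a unit; v_7(x) = 3 > 0

ℤ_7 = {x ∈ ℚ_7 : v_7(x) ≥ 0} and ℤ_7^× = {x ∈ ℤ_7 : v_7(x) = 0}. Here v_7(1715/13) = v_7(num) − v_7(den) = 3; compare against these criteria.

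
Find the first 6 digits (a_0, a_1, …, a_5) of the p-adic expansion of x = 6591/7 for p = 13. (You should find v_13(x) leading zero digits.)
(a_0, …, a_5) = (0, 0, 0, 6, 7, 5)

v_13(6591/7) = 3, so a_0 = ... = a_2 = 0. Factor out: x = 13^3 · u with u = 3/7 a unit in ℤ_13. Expand u iteratively via a_{v+i} = u_i mod 13, u_{i+1} = (u_i − a_{v+i})/13:
  u_0 = 3/7;  a_3 = 6;  u_1 = (u_0 − 6)/13 = -3/7
  u_1 = -3/7;  a_4 = 7;  u_2 = (u_1 − 7)/13 = -4/7
  u_2 = -4/7;  a_5 = 5;  u_3 = (u_2 − 5)/13 = -3/7
Digits: (0, 0, 0, 6, 7, 5).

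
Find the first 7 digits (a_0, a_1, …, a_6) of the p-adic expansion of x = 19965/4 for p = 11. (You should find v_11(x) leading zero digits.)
(a_0, …, a_6) = (0, 0, 0, 1, 3, 8, 2)

v_11(19965/4) = 3, so a_0 = ... = a_2 = 0. Factor out: x = 11^3 · u with u = 15/4 a unit in ℤ_11. Expand u iteratively via a_{v+i} = u_i mod 11, u_{i+1} = (u_i − a_{v+i})/11:
  u_0 = 15/4;  a_3 = 1;  u_1 = (u_0 − 1)/11 = 1/4
  u_1 = 1/4;  a_4 = 3;  u_2 = (u_1 − 3)/11 = -1/4
  u_2 = -1/4;  a_5 = 8;  u_3 = (u_2 − 8)/11 = -3/4
  u_3 = -3/4;  a_6 = 2;  u_4 = (u_3 − 2)/11 = -1/4
Digits: (0, 0, 0, 1, 3, 8, 2).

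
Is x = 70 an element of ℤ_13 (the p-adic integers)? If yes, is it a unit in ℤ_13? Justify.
x ∈ ℤ_13^× (unit); v_13(x) = 0

ℤ_13 = {x ∈ ℚ_13 : v_13(x) ≥ 0} and ℤ_13^× = {x ∈ ℤ_13 : v_13(x) = 0}. Here v_13(70) = v_13(num) − v_13(den) = 0; compare against these criteria.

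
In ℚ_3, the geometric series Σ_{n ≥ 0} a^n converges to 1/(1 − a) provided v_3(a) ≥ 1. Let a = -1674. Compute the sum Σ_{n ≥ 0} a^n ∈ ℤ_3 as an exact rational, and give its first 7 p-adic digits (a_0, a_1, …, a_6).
Σ a^n = 1/(1 − a) = 1/1675;  first 7 digits = (1, 0, 0, 1, 0, 2, 1)

v_3(a) = 3 ≥ 1, so the series converges in ℤ_3 to 1/(1 − a) = 1/(1 − (-1674)) = 1/1675. Expand this rational in ℤ_3: compute digits iteratively via d_i = x_i mod 3, x_{i+1} = (x_i − d_i)/3. The first 7 digits are (1, 0, 0, 1, 0, 2, 1).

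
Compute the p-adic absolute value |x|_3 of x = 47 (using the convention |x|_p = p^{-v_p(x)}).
|47|_3 = 1

Step 1 — compute v_3(x) by factoring powers of 3 out of the numerator and denominator: v_3(47) = 0. Step 2 — apply |x|_p = p^{-v_p(x)} = 3^{0} = 1.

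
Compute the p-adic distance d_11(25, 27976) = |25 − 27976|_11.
d_11(25, 27976) = 1/1331

Step 1 — x − y = 25 − 27976 = -27951. Step 2 — v_11(-27951) = 3 (factor: -27951 = −(11^3 · 21); the sign does not affect v_p). Step 3 — |x − y|_11 = 11^{-3} = 1/1331.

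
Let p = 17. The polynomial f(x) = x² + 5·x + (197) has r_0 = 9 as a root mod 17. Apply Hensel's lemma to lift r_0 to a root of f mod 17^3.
r_2 = 4242 (mod 4913)

Hensel: r_{i+1} = r_i − f(r_i)·(f′(r_i))^{-1} mod 17^{i+2}, f′(x) = 2x + 5. Iterate:
  r_0 = 9 (mod 17)
  r_1 = 196 (mod 289)
  r_2 = 4242 (mod 4913)
Final: r = 4242 satisfies f(r) ≡ 0 mod 17^3.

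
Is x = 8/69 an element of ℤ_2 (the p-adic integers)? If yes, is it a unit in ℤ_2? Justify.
x ∈ ℤ_2 but not a unit; v_2(x) = 3 > 0

ℤ_2 = {x ∈ ℚ_2 : v_2(x) ≥ 0} and ℤ_2^× = {x ∈ ℤ_2 : v_2(x) = 0}. Here v_2(8/69) = v_2(num) − v_2(den) = 3; compare against these criteria.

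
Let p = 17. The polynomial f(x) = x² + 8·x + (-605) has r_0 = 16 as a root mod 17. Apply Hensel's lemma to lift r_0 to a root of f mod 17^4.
r_3 = 57323 (mod 83521)

Hensel: r_{i+1} = r_i − f(r_i)·(f′(r_i))^{-1} mod 17^{i+2}, f′(x) = 2x + 8. Iterate:
  r_0 = 16 (mod 17)
  r_1 = 101 (mod 289)
  r_2 = 3280 (mod 4913)
  r_3 = 57323 (mod 83521)
Final: r = 57323 satisfies f(r) ≡ 0 mod 17^4.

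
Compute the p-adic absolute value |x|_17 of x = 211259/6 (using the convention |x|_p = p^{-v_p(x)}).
|211259/6|_17 = 1/4913

Step 1 — compute v_17(x) by factoring powers of 17 out of the numerator and denominator: v_17(211259/6) = 3. Step 2 — apply |x|_p = p^{-v_p(x)} = 17^{-3} = 1/4913.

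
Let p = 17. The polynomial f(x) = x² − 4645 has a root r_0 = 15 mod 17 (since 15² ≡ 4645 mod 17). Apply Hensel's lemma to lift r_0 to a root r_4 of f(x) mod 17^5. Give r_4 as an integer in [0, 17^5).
r_4 = 1312993 (mod 1419857)

Hensel's recurrence: r_{i+1} = r_i − f(r_i)·(f′(r_i))^{-1} mod 17^{i+2}, with f′(x) = 2x. Iterate:
  r_0 = 15 (mod 17)
  r_1 = 66 (mod 289)
  r_2 = 1222 (mod 4913)
  r_3 = 60178 (mod 83521)
  r_4 = 1312993 (mod 1419857)
Final: r_4 = 1312993, and one checks f(r_4) ≡ 0 mod 17^5.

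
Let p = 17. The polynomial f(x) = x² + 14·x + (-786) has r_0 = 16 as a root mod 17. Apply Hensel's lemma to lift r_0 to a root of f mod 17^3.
r_2 = 4521 (mod 4913)

Hensel: r_{i+1} = r_i − f(r_i)·(f′(r_i))^{-1} mod 17^{i+2}, f′(x) = 2x + 14. Iterate:
  r_0 = 16 (mod 17)
  r_1 = 186 (mod 289)
  r_2 = 4521 (mod 4913)
Final: r = 4521 satisfies f(r) ≡ 0 mod 17^3.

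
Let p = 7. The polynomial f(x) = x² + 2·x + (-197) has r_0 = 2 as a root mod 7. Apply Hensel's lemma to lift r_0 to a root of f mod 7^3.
r_2 = 254 (mod 343)

Hensel: r_{i+1} = r_i − f(r_i)·(f′(r_i))^{-1} mod 7^{i+2}, f′(x) = 2x + 2. Iterate:
  r_0 = 2 (mod 7)
  r_1 = 9 (mod 49)
  r_2 = 254 (mod 343)
Final: r = 254 satisfies f(r) ≡ 0 mod 7^3.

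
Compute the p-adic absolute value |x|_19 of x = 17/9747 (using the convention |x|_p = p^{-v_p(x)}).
|17/9747|_19 = 361

Step 1 — compute v_19(x) by factoring powers of 19 out of the numerator and denominator: v_19(17/9747) = -2. Step 2 — apply |x|_p = p^{-v_p(x)} = 19^{2} = 361.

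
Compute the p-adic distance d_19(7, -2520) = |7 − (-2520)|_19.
d_19(7, -2520) = 1/361

Step 1 — x − y = 7 − (-2520) = 2527. Step 2 — v_19(2527) = 2 (factor: 2527 = (19^2 · 7); the sign does not affect v_p). Step 3 — |x − y|_19 = 19^{-2} = 1/361.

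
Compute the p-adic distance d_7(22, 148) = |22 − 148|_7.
d_7(22, 148) = 1/7

Step 1 — x − y = 22 − 148 = -126. Step 2 — v_7(-126) = 1 (factor: -126 = −(7^1 · 18); the sign does not affect v_p). Step 3 — |x − y|_7 = 7^{-1} = 1/7.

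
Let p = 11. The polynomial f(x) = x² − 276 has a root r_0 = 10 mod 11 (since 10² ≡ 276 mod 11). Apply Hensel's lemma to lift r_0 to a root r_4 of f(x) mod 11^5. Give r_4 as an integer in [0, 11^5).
r_4 = 115961 (mod 161051)

Hensel's recurrence: r_{i+1} = r_i − f(r_i)·(f′(r_i))^{-1} mod 11^{i+2}, with f′(x) = 2x. Iterate:
  r_0 = 10 (mod 11)
  r_1 = 43 (mod 121)
  r_2 = 164 (mod 1331)
  r_3 = 13474 (mod 14641)
  r_4 = 115961 (mod 161051)
Final: r_4 = 115961, and one checks f(r_4) ≡ 0 mod 11^5.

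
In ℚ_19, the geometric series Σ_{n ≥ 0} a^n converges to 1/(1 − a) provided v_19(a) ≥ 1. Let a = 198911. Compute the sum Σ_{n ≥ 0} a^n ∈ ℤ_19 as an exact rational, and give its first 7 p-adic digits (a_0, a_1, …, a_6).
Σ a^n = 1/(1 − a) = -1/198910;  first 7 digits = (1, 0, 0, 10, 1, 0, 5)

v_19(a) = 3 ≥ 1, so the series converges in ℤ_19 to 1/(1 − a) = 1/(1 − 198911) = -1/198910. Expand this rational in ℤ_19: compute digits iteratively via d_i = x_i mod 19, x_{i+1} = (x_i − d_i)/19. The first 7 digits are (1, 0, 0, 10, 1, 0, 5).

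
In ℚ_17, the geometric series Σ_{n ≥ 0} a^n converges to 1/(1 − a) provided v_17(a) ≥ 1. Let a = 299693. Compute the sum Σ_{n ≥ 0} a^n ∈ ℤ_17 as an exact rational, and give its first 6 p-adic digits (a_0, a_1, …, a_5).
Σ a^n = 1/(1 − a) = -1/299692;  first 6 digits = (1, 0, 0, 10, 3, 0)

v_17(a) = 3 ≥ 1, so the series converges in ℤ_17 to 1/(1 − a) = 1/(1 − 299693) = -1/299692. Expand this rational in ℤ_17: compute digits iteratively via d_i = x_i mod 17, x_{i+1} = (x_i − d_i)/17. The first 6 digits are (1, 0, 0, 10, 3, 0).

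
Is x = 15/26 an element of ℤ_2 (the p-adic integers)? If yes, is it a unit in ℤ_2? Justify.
x ∉ ℤ_2 (v_2(x) = -1 < 0)

ℤ_2 = {x ∈ ℚ_2 : v_2(x) ≥ 0} and ℤ_2^× = {x ∈ ℤ_2 : v_2(x) = 0}. Here v_2(15/26) = v_2(num) − v_2(den) = -1; compare against these criteria.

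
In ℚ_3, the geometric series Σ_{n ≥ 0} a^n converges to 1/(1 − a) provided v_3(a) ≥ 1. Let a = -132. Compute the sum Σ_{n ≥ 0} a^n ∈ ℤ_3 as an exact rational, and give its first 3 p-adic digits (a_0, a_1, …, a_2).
Σ a^n = 1/(1 − a) = 1/133;  first 3 digits = (1, 1, 1)

v_3(a) = 1 ≥ 1, so the series converges in ℤ_3 to 1/(1 − a) = 1/(1 − (-132)) = 1/133. Expand this rational in ℤ_3: compute digits iteratively via d_i = x_i mod 3, x_{i+1} = (x_i − d_i)/3. The first 3 digits are (1, 1, 1).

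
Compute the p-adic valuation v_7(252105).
v_7(252105) = 5

v_7(n) is the largest exponent k such that 7^k divides n. Factor out: 252105 = 7^5 · 15. (Sign doesn't affect v_p.) So v_7(252105) = 5.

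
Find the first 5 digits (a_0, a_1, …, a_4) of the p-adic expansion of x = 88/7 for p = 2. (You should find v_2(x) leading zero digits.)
(a_0, …, a_4) = (0, 0, 0, 1, 0)

v_2(88/7) = 3, so a_0 = ... = a_2 = 0. Factor out: x = 2^3 · u with u = 11/7 a unit in ℤ_2. Expand u iteratively via a_{v+i} = u_i mod 2, u_{i+1} = (u_i − a_{v+i})/2:
  u_0 = 11/7;  a_3 = 1;  u_1 = (u_0 − 1)/2 = 2/7
  u_1 = 2/7;  a_4 = 0;  u_2 = (u_1 − 0)/2 = 1/7
Digits: (0, 0, 0, 1, 0).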